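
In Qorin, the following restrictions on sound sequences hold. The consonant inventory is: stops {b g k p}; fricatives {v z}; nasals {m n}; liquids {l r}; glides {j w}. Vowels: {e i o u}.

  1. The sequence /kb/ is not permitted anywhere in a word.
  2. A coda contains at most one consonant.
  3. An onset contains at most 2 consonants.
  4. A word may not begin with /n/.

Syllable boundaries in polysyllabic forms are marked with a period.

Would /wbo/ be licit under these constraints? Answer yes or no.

/wbo/ — σ1 onset /wb/ (2C), coda /∅/ ok → licit

yes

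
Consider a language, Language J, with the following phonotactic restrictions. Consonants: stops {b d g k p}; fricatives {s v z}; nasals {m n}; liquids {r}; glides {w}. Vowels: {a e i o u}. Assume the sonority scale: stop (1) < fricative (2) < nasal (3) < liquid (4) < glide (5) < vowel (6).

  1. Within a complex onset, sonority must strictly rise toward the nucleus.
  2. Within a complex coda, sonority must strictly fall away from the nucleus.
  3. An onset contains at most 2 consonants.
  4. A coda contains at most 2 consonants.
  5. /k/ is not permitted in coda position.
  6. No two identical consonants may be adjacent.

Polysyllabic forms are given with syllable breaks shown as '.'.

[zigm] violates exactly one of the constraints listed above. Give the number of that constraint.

2

[zigm]: syllable 1 coda /gm/: /g/ (stop, 1) → /m/ (nasal, 3) does not fall.
This is a violation of constraint 2: "Within a complex coda, sonority must strictly fall away from the nucleus."
The remaining constraints (1, 3, 4, 5, 6) are satisfied.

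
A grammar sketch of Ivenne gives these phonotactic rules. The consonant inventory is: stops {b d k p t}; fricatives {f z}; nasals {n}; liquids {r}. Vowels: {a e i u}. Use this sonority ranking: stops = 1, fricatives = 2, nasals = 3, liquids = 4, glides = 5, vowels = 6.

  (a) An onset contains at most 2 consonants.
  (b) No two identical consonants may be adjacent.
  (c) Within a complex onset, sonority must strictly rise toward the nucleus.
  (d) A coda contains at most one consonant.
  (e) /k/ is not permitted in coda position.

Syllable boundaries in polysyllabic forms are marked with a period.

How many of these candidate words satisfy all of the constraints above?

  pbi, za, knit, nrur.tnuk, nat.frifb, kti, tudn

2

pbi — violates constraint (c): syllable 1 onset /pb/: /p/ (stop, 1) → /b/ (stop, 1) does not rise → phonotactically illegal
za — σ1 onset /z/, coda /∅/ ok → phonotactically legal
knit — σ1 onset /kn/ (1→3 rises), coda /t/ ok → phonotactically legal
nrur.tnuk — violates constraint (e): syllable 2 coda contains /k/ → phonotactically illegal
nat.frifb — violates constraint (d): syllable 2 coda /fb/ has 2 consonants (> 1) → phonotactically illegal
kti — violates constraint (c): syllable 1 onset /kt/: /k/ (stop, 1) → /t/ (stop, 1) does not rise → phonotactically illegal
tudn — violates constraint (d): syllable 1 coda /dn/ has 2 consonants (> 1) → phonotactically illegal
Phonotactically legal: za, knit → 2.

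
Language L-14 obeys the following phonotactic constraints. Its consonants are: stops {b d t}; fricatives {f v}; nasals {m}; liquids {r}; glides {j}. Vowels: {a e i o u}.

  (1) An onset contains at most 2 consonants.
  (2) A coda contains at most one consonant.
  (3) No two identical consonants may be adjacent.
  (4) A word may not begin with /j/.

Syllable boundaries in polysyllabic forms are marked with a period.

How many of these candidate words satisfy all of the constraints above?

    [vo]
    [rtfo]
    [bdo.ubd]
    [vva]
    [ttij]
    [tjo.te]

2

[vo] — σ1 onset /v/, coda /∅/ ok → phonotactically legal
[rtfo] — violates constraint 1: syllable 1 onset /rtf/ has 3 consonants (> 2) → phonotactically illegal
[bdo.ubd] — violates constraint 2: syllable 2 coda /bd/ has 2 consonants (> 1) → phonotactically illegal
[vva] — violates constraint 3: adjacent identical consonants /vv/ → phonotactically illegal
[ttij] — violates constraint 3: adjacent identical consonants /tt/ → phonotactically illegal
[tjo.te] — σ1 onset /tj/ (2C), coda /∅/ ok; σ2 onset /t/, coda /∅/ ok → phonotactically legal
Phonotactically legal: [vo], [tjo.te] → 2.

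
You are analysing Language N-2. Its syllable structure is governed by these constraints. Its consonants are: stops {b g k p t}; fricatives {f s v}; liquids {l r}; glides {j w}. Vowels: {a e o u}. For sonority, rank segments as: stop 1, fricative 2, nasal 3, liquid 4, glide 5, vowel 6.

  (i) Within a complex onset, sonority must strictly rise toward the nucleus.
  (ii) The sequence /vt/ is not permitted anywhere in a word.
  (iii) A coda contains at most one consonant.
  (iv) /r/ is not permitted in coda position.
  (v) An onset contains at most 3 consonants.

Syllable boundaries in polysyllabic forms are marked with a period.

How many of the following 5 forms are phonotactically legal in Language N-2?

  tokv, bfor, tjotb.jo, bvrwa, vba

tokv — violates constraint (iii): syllable 1 coda /kv/ has 2 consonants (> 1) → phonotactically illegal
bfor — violates constraint (iv): syllable 1 coda contains /r/ → phonotactically illegal
tjotb.jo — violates constraint (iii): syllable 1 coda /tb/ has 2 consonants (> 1) → phonotactically illegal
bvrwa — violates constraint (v): syllable 1 onset /bvrw/ has 4 consonants (> 3) → phonotactically illegal
vba — violates constraint (i): syllable 1 onset /vb/: /v/ (fricative, 2) → /b/ (stop, 1) does not rise → phonotactically illegal
No form is phonotactically legal → 0.

0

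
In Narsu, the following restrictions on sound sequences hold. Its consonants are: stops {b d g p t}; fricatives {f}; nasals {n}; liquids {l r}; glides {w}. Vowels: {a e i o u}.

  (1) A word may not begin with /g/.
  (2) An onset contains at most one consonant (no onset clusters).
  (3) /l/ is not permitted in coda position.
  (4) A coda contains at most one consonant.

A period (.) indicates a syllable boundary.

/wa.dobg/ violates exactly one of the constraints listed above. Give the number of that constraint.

/wa.dobg/: syllable 2 coda /bg/ has 2 consonants (> 1).
This is a violation of constraint 4: "A coda contains at most one consonant."
The remaining constraints (1, 2, 3) are satisfied.

4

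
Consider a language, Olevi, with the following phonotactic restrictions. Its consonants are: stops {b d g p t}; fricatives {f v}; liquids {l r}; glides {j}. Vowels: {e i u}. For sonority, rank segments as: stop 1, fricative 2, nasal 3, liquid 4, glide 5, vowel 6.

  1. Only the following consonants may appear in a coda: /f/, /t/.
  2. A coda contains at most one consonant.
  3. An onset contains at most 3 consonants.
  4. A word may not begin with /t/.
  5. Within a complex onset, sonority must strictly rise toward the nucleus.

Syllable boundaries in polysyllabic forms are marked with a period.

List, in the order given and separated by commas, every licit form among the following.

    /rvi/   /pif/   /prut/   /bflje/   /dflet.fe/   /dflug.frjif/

/pif/, /prut/, /dflet.fe/

/rvi/ — violates constraint 5: syllable 1 onset /rv/: /r/ (liquid, 4) → /v/ (fricative, 2) does not rise → illicit
/pif/ — σ1 onset /p/, coda /f/ ok → licit
/prut/ — σ1 onset /pr/ (1→4 rises), coda /t/ ok → licit
/bflje/ — violates constraint 3: syllable 1 onset /bflj/ has 4 consonants (> 3) → illicit
/dflet.fe/ — σ1 onset /dfl/ (1→2→4 rises), coda /t/ ok; σ2 onset /f/, coda /∅/ ok → licit
/dflug.frjif/ — violates constraint 1: syllable 1 coda contains /g/, which is not a licensed coda consonant → illicit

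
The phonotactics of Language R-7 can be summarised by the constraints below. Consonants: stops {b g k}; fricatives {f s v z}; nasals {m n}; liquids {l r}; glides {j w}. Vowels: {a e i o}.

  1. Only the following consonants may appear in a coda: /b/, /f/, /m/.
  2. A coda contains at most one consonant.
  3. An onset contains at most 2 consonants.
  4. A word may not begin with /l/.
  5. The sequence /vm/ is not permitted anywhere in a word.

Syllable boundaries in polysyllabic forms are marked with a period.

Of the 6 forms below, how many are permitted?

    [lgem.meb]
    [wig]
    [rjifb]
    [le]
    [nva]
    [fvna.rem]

[lgem.meb] — violates constraint 4: word begins with /l/ → not permitted
[wig] — violates constraint 1: syllable 1 coda contains /g/, which is not a licensed coda consonant → not permitted
[rjifb] — violates constraint 2: syllable 1 coda /fb/ has 2 consonants (> 1) → not permitted
[le] — violates constraint 4: word begins with /l/ → not permitted
[nva] — σ1 onset /nv/ (2C), coda /∅/ ok → permitted
[fvna.rem] — violates constraint 3: syllable 1 onset /fvn/ has 3 consonants (> 2) → not permitted
Permitted: [nva] → 1.

1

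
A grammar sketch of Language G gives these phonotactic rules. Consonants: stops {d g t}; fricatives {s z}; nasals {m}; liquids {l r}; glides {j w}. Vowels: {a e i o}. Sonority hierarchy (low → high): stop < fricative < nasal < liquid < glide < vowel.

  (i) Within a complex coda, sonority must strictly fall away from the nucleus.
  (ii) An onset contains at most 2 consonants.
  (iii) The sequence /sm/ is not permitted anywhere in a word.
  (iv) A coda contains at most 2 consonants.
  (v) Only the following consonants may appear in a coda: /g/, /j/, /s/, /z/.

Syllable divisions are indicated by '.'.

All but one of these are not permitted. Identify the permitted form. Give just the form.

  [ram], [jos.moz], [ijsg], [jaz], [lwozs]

[ram] — violates constraint (v): syllable 1 coda contains /m/, which is not a licensed coda consonant → not permitted
[jos.moz] — violates constraint (iii): contains banned sequence /sm/ → not permitted
[ijsg] — violates constraint (iv): syllable 1 coda /jsg/ has 3 consonants (> 2) → not permitted
[jaz] — σ1 onset /j/, coda /z/ ok → permitted
[lwozs] — violates constraint (i): syllable 1 coda /zs/: /z/ (fricative, 2) → /s/ (fricative, 2) does not fall → not permitted

[jaz]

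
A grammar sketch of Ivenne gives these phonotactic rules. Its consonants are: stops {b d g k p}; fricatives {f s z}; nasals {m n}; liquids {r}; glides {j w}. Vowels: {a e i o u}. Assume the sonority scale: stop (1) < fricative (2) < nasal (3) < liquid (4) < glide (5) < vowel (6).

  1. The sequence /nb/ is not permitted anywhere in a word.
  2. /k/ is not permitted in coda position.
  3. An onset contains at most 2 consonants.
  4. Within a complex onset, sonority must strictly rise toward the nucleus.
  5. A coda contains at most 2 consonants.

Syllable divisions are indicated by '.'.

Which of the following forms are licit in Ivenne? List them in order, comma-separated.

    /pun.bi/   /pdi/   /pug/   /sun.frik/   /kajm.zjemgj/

/pun.bi/ — violates constraint 1: contains banned sequence /nb/ → illicit
/pdi/ — violates constraint 4: syllable 1 onset /pd/: /p/ (stop, 1) → /d/ (stop, 1) does not rise → illicit
/pug/ — σ1 onset /p/, coda /g/ ok → licit
/sun.frik/ — violates constraint 2: syllable 2 coda contains /k/ → illicit
/kajm.zjemgj/ — violates constraint 5: syllable 2 coda /mgj/ has 3 consonants (> 2) → illicit

/pug/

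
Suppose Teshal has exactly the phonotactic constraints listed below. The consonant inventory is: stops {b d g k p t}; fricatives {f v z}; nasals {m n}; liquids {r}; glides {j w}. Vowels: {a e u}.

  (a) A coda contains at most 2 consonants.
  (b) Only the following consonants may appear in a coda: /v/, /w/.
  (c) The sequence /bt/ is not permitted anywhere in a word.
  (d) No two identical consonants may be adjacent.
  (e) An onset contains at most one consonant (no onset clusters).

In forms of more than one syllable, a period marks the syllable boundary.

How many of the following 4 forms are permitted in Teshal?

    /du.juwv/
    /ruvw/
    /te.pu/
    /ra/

/du.juwv/ — σ1 onset /d/, coda /∅/ ok; σ2 onset /j/, coda /wv/ (2C) ok → permitted
/ruvw/ — σ1 onset /r/, coda /vw/ (2C) ok → permitted
/te.pu/ — σ1 onset /t/, coda /∅/ ok; σ2 onset /p/, coda /∅/ ok → permitted
/ra/ — σ1 onset /r/, coda /∅/ ok → permitted
Permitted: /du.juwv/, /ruvw/, /te.pu/, /ra/ → 4.

4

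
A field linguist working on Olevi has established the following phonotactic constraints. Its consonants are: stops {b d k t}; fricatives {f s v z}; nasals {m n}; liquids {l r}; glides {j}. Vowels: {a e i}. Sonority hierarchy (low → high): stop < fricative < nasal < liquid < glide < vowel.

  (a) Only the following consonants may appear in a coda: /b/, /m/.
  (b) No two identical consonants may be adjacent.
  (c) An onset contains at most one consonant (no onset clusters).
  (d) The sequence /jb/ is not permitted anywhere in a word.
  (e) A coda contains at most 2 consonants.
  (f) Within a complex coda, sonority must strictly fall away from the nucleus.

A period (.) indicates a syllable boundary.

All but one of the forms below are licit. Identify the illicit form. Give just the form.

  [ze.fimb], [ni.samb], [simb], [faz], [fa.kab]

[faz]

[ze.fimb] — σ1 onset /z/, coda /∅/ ok; σ2 onset /f/, coda /mb/ (3→1 falls) ok → licit
[ni.samb] — σ1 onset /n/, coda /∅/ ok; σ2 onset /s/, coda /mb/ (3→1 falls) ok → licit
[simb] — σ1 onset /s/, coda /mb/ (3→1 falls) ok → licit
[faz] — violates constraint (a): syllable 1 coda contains /z/, which is not a licensed coda consonant → illicit
[fa.kab] — σ1 onset /f/, coda /∅/ ok; σ2 onset /k/, coda /b/ ok → licit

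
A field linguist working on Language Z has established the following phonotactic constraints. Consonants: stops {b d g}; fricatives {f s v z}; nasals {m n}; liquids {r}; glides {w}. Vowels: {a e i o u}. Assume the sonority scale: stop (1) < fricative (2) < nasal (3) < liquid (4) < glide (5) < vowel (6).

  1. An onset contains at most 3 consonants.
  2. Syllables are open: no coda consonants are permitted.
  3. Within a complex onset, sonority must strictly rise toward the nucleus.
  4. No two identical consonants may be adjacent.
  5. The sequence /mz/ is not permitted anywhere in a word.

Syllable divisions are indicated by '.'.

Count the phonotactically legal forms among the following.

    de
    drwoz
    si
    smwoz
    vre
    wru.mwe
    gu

de — σ1 onset /d/, coda /∅/ ok → phonotactically legal
drwoz — violates constraint 2: syllable 1 coda /z/ has 1 consonant (> 0) → phonotactically illegal
si — σ1 onset /s/, coda /∅/ ok → phonotactically legal
smwoz — violates constraint 2: syllable 1 coda /z/ has 1 consonant (> 0) → phonotactically illegal
vre — σ1 onset /vr/ (2→4 rises), coda /∅/ ok → phonotactically legal
wru.mwe — violates constraint 3: syllable 1 onset /wr/: /w/ (glide, 5) → /r/ (liquid, 4) does not rise → phonotactically illegal
gu — σ1 onset /g/, coda /∅/ ok → phonotactically legal
Phonotactically legal: de, si, vre, gu → 4.

4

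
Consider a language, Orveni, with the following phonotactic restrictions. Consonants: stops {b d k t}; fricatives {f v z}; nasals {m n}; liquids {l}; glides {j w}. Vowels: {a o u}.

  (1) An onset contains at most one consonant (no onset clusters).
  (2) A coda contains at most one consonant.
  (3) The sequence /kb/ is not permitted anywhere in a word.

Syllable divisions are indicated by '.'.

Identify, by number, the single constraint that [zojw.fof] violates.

[zojw.fof]: syllable 1 coda /jw/ has 2 consonants (> 1).
This is a violation of constraint 2: "A coda contains at most one consonant."
The remaining constraints (1, 3) are satisfied.

2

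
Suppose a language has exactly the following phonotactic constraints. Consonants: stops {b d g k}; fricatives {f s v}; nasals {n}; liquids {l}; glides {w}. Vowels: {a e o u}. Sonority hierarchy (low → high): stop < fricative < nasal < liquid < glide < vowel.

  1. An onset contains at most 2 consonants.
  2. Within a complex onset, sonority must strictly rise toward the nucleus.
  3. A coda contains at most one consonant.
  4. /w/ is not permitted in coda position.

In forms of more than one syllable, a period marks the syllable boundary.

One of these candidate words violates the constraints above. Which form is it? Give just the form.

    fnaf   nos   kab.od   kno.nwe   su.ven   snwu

snwu

fnaf — σ1 onset /fn/ (2→3 rises), coda /f/ ok → licit
nos — σ1 onset /n/, coda /s/ ok → licit
kab.od — σ1 onset /k/, coda /b/ ok; σ2 onset /∅/, coda /d/ ok → licit
kno.nwe — σ1 onset /kn/ (1→3 rises), coda /∅/ ok; σ2 onset /nw/ (3→5 rises), coda /∅/ ok → licit
su.ven — σ1 onset /s/, coda /∅/ ok; σ2 onset /v/, coda /n/ ok → licit
snwu — violates constraint 1: syllable 1 onset /snw/ has 3 consonants (> 2) → illicit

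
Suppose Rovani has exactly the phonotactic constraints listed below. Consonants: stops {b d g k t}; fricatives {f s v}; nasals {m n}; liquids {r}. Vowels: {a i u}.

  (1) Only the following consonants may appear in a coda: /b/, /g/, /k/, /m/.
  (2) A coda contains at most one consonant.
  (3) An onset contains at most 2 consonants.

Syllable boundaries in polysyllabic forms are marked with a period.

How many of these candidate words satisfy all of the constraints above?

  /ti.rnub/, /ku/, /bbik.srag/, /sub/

4

/ti.rnub/ — σ1 onset /t/, coda /∅/ ok; σ2 onset /rn/ (2C), coda /b/ ok → phonotactically legal
/ku/ — σ1 onset /k/, coda /∅/ ok → phonotactically legal
/bbik.srag/ — σ1 onset /bb/ (2C), coda /k/ ok; σ2 onset /sr/ (2C), coda /g/ ok → phonotactically legal
/sub/ — σ1 onset /s/, coda /b/ ok → phonotactically legal
Phonotactically legal: /ti.rnub/, /ku/, /bbik.srag/, /sub/ → 4.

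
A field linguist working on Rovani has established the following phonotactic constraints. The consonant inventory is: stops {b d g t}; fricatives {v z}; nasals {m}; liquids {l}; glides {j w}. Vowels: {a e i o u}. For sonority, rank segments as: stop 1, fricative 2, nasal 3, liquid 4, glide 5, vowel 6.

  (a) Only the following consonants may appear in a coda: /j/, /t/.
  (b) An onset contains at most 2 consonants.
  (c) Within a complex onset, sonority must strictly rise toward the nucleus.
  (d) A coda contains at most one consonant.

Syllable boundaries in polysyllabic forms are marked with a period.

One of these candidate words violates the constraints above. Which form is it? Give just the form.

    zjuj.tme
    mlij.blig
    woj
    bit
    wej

zjuj.tme — σ1 onset /zj/ (2→5 rises), coda /j/ ok; σ2 onset /tm/ (1→3 rises), coda /∅/ ok → permitted
mlij.blig — violates constraint (a): syllable 2 coda contains /g/, which is not a licensed coda consonant → not permitted
woj — σ1 onset /w/, coda /j/ ok → permitted
bit — σ1 onset /b/, coda /t/ ok → permitted
wej — σ1 onset /w/, coda /j/ ok → permitted

mlij.blig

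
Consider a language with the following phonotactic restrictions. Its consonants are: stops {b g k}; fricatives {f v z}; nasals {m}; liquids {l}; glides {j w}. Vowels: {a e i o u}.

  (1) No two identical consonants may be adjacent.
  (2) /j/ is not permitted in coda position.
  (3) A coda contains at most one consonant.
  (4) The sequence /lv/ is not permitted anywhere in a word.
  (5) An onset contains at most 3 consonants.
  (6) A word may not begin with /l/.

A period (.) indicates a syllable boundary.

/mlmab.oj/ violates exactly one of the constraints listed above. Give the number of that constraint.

/mlmab.oj/: syllable 2 coda contains /j/.
This is a violation of constraint 2: "/j/ is not permitted in coda position."
The remaining constraints (1, 3, 4, 5, 6) are satisfied.

2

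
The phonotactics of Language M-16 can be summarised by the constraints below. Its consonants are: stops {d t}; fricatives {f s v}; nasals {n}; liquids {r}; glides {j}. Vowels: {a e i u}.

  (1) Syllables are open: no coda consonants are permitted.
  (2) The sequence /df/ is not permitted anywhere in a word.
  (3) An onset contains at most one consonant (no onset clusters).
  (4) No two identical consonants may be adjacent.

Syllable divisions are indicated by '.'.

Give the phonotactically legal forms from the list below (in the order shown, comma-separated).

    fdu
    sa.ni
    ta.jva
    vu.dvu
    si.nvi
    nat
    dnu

fdu — violates constraint 3: syllable 1 onset /fd/ has 2 consonants (> 1) → phonotactically illegal
sa.ni — σ1 onset /s/, coda /∅/ ok; σ2 onset /n/, coda /∅/ ok → phonotactically legal
ta.jva — violates constraint 3: syllable 2 onset /jv/ has 2 consonants (> 1) → phonotactically illegal
vu.dvu — violates constraint 3: syllable 2 onset /dv/ has 2 consonants (> 1) → phonotactically illegal
si.nvi — violates constraint 3: syllable 2 onset /nv/ has 2 consonants (> 1) → phonotactically illegal
nat — violates constraint 1: syllable 1 coda /t/ has 1 consonant (> 0) → phonotactically illegal
dnu — violates constraint 3: syllable 1 onset /dn/ has 2 consonants (> 1) → phonotactically illegal

sa.ni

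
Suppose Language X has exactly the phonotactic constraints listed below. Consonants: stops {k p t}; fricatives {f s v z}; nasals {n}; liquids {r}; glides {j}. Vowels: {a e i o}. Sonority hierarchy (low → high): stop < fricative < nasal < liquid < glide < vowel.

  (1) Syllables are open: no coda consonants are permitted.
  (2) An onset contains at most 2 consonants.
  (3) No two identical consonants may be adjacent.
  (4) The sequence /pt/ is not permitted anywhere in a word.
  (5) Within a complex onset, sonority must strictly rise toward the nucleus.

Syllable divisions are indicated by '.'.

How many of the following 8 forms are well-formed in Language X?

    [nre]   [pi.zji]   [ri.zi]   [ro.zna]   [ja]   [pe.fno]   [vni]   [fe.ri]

8

[nre] — σ1 onset /nr/ (3→4 rises), coda /∅/ ok → well-formed
[pi.zji] — σ1 onset /p/, coda /∅/ ok; σ2 onset /zj/ (2→5 rises), coda /∅/ ok → well-formed
[ri.zi] — σ1 onset /r/, coda /∅/ ok; σ2 onset /z/, coda /∅/ ok → well-formed
[ro.zna] — σ1 onset /r/, coda /∅/ ok; σ2 onset /zn/ (2→3 rises), coda /∅/ ok → well-formed
[ja] — σ1 onset /j/, coda /∅/ ok → well-formed
[pe.fno] — σ1 onset /p/, coda /∅/ ok; σ2 onset /fn/ (2→3 rises), coda /∅/ ok → well-formed
[vni] — σ1 onset /vn/ (2→3 rises), coda /∅/ ok → well-formed
[fe.ri] — σ1 onset /f/, coda /∅/ ok; σ2 onset /r/, coda /∅/ ok → well-formed
Well-formed: [nre], [pi.zji], [ri.zi], [ro.zna], [ja], [pe.fno], [vni], [fe.ri] → 8.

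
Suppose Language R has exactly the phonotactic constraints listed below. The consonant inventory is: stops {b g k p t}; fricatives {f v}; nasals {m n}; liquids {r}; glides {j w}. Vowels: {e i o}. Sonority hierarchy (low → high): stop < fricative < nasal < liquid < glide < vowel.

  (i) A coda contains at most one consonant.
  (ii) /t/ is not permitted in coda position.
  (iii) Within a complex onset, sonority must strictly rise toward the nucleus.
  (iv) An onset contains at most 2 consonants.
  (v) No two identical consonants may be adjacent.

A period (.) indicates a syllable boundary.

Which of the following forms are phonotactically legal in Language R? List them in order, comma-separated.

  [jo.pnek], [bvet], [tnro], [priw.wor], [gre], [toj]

[jo.pnek] — σ1 onset /j/, coda /∅/ ok; σ2 onset /pn/ (1→3 rises), coda /k/ ok → phonotactically legal
[bvet] — violates constraint (ii): syllable 1 coda contains /t/ → phonotactically illegal
[tnro] — violates constraint (iv): syllable 1 onset /tnr/ has 3 consonants (> 2) → phonotactically illegal
[priw.wor] — violates constraint (v): adjacent identical consonants /ww/ → phonotactically illegal
[gre] — σ1 onset /gr/ (1→4 rises), coda /∅/ ok → phonotactically legal
[toj] — σ1 onset /t/, coda /j/ ok → phonotactically legal

[jo.pnek], [gre], [toj]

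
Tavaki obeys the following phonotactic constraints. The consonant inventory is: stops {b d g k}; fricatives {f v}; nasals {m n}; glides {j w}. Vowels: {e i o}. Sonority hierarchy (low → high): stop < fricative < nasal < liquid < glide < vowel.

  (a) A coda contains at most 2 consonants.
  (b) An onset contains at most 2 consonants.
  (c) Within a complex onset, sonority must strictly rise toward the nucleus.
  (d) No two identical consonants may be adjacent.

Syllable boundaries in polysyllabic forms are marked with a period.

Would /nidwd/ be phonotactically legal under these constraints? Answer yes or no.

/nidwd/ — violates constraint (a): syllable 1 coda /dwd/ has 3 consonants (> 2) → phonotactically illegal

no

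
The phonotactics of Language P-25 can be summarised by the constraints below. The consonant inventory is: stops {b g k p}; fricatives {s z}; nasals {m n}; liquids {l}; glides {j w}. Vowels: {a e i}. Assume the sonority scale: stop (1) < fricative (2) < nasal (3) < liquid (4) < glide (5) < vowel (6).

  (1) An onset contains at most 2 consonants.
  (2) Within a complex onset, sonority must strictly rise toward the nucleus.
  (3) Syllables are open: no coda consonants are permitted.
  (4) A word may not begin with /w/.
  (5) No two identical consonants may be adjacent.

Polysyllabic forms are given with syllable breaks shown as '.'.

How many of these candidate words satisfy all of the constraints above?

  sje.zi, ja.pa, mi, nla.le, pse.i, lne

5

sje.zi — σ1 onset /sj/ (2→5 rises), coda /∅/ ok; σ2 onset /z/, coda /∅/ ok → well-formed
ja.pa — σ1 onset /j/, coda /∅/ ok; σ2 onset /p/, coda /∅/ ok → well-formed
mi — σ1 onset /m/, coda /∅/ ok → well-formed
nla.le — σ1 onset /nl/ (3→4 rises), coda /∅/ ok; σ2 onset /l/, coda /∅/ ok → well-formed
pse.i — σ1 onset /ps/ (1→2 rises), coda /∅/ ok; σ2 onset /∅/, coda /∅/ ok → well-formed
lne — violates constraint 2: syllable 1 onset /ln/: /l/ (liquid, 4) → /n/ (nasal, 3) does not rise → ill-formed
Well-formed: sje.zi, ja.pa, mi, nla.le, pse.i → 5.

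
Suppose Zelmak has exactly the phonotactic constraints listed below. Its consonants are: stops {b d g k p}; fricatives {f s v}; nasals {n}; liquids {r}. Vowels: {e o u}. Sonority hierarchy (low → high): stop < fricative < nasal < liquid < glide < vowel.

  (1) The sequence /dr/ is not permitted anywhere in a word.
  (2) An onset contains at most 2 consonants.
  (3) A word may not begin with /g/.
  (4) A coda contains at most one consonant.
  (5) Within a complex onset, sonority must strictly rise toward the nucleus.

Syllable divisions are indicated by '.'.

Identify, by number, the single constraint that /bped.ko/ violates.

/bped.ko/: syllable 1 onset /bp/: /b/ (stop, 1) → /p/ (stop, 1) does not rise.
This is a violation of constraint 5: "Within a complex onset, sonority must strictly rise toward the nucleus."
The remaining constraints (1, 2, 3, 4) are satisfied.

5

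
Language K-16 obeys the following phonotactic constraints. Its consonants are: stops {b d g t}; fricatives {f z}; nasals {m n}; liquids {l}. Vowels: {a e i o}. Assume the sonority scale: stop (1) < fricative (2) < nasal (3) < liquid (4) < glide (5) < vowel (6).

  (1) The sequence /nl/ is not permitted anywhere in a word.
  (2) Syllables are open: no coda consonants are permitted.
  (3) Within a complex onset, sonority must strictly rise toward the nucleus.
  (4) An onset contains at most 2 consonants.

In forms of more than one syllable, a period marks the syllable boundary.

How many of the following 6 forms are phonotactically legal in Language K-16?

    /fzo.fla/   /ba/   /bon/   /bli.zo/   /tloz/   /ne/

/fzo.fla/ — violates constraint 3: syllable 1 onset /fz/: /f/ (fricative, 2) → /z/ (fricative, 2) does not rise → phonotactically illegal
/ba/ — σ1 onset /b/, coda /∅/ ok → phonotactically legal
/bon/ — violates constraint 2: syllable 1 coda /n/ has 1 consonant (> 0) → phonotactically illegal
/bli.zo/ — σ1 onset /bl/ (1→4 rises), coda /∅/ ok; σ2 onset /z/, coda /∅/ ok → phonotactically legal
/tloz/ — violates constraint 2: syllable 1 coda /z/ has 1 consonant (> 0) → phonotactically illegal
/ne/ — σ1 onset /n/, coda /∅/ ok → phonotactically legal
Phonotactically legal: /ba/, /bli.zo/, /ne/ → 3.

3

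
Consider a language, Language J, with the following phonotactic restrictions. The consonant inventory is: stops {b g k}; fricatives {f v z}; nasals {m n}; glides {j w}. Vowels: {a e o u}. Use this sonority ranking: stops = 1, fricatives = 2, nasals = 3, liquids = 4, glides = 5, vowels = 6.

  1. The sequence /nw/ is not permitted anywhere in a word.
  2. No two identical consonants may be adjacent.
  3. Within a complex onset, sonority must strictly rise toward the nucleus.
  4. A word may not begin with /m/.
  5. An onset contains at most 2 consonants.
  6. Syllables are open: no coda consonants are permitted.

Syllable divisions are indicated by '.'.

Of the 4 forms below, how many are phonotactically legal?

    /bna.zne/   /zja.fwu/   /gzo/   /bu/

4

/bna.zne/ — σ1 onset /bn/ (1→3 rises), coda /∅/ ok; σ2 onset /zn/ (2→3 rises), coda /∅/ ok → phonotactically legal
/zja.fwu/ — σ1 onset /zj/ (2→5 rises), coda /∅/ ok; σ2 onset /fw/ (2→5 rises), coda /∅/ ok → phonotactically legal
/gzo/ — σ1 onset /gz/ (1→2 rises), coda /∅/ ok → phonotactically legal
/bu/ — σ1 onset /b/, coda /∅/ ok → phonotactically legal
Phonotactically legal: /bna.zne/, /zja.fwu/, /gzo/, /bu/ → 4.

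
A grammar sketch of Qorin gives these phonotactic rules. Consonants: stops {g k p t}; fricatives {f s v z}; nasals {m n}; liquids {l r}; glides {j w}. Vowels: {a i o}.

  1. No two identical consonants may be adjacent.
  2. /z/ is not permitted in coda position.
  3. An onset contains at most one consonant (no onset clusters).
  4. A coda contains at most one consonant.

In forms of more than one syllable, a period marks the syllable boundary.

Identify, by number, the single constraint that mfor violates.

3

mfor: syllable 1 onset /mf/ has 2 consonants (> 1).
This is a violation of constraint 3: "An onset contains at most one consonant (no onset clusters)."
The remaining constraints (1, 2, 4) are satisfied.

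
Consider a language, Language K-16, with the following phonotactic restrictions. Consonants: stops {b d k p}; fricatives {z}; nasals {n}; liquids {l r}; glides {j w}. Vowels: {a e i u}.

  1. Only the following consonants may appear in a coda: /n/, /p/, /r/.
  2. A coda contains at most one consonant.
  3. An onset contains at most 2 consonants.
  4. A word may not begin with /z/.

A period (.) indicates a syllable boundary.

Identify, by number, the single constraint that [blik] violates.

[blik]: syllable 1 coda contains /k/, which is not a licensed coda consonant.
This is a violation of constraint 1: "Only the following consonants may appear in a coda: /n/, /p/, /r/."
The remaining constraints (2, 3, 4) are satisfied.

1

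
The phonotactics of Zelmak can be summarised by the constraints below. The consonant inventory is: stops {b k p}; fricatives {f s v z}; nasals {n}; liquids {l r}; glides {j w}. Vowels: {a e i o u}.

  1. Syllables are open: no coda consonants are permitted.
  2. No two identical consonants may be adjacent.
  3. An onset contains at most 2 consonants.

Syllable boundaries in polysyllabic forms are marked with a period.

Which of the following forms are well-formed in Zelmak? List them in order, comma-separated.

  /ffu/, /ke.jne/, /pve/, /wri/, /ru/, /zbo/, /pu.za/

/ke.jne/, /pve/, /wri/, /ru/, /zbo/, /pu.za/

/ffu/ — violates constraint 2: adjacent identical consonants /ff/ → ill-formed
/ke.jne/ — σ1 onset /k/, coda /∅/ ok; σ2 onset /jn/ (2C), coda /∅/ ok → well-formed
/pve/ — σ1 onset /pv/ (2C), coda /∅/ ok → well-formed
/wri/ — σ1 onset /wr/ (2C), coda /∅/ ok → well-formed
/ru/ — σ1 onset /r/, coda /∅/ ok → well-formed
/zbo/ — σ1 onset /zb/ (2C), coda /∅/ ok → well-formed
/pu.za/ — σ1 onset /p/, coda /∅/ ok; σ2 onset /z/, coda /∅/ ok → well-formed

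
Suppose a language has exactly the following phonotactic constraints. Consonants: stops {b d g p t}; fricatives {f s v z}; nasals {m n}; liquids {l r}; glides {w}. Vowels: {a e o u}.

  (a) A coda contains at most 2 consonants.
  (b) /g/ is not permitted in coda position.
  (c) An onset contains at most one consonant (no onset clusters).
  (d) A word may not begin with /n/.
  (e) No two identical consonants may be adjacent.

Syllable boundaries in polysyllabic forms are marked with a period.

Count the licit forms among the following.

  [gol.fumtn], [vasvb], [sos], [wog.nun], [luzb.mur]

2

[gol.fumtn] — violates constraint (a): syllable 2 coda /mtn/ has 3 consonants (> 2) → illicit
[vasvb] — violates constraint (a): syllable 1 coda /svb/ has 3 consonants (> 2) → illicit
[sos] — σ1 onset /s/, coda /s/ ok → licit
[wog.nun] — violates constraint (b): syllable 1 coda contains /g/ → illicit
[luzb.mur] — σ1 onset /l/, coda /zb/ (2C) ok; σ2 onset /m/, coda /r/ ok → licit
Licit: [sos], [luzb.mur] → 2.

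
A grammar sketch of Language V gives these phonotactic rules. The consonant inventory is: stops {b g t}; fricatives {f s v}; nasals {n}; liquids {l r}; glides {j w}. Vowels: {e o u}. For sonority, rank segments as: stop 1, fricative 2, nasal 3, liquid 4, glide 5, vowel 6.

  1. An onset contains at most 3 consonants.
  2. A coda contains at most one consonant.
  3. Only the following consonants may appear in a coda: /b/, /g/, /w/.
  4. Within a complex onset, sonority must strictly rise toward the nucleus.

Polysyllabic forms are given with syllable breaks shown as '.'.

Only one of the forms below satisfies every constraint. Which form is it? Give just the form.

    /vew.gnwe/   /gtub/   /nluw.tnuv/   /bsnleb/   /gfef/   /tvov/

/vew.gnwe/

/vew.gnwe/ — σ1 onset /v/, coda /w/ ok; σ2 onset /gnw/ (1→3→5 rises), coda /∅/ ok → licit
/gtub/ — violates constraint 4: syllable 1 onset /gt/: /g/ (stop, 1) → /t/ (stop, 1) does not rise → illicit
/nluw.tnuv/ — violates constraint 3: syllable 2 coda contains /v/, which is not a licensed coda consonant → illicit
/bsnleb/ — violates constraint 1: syllable 1 onset /bsnl/ has 4 consonants (> 3) → illicit
/gfef/ — violates constraint 3: syllable 1 coda contains /f/, which is not a licensed coda consonant → illicit
/tvov/ — violates constraint 3: syllable 1 coda contains /v/, which is not a licensed coda consonant → illicit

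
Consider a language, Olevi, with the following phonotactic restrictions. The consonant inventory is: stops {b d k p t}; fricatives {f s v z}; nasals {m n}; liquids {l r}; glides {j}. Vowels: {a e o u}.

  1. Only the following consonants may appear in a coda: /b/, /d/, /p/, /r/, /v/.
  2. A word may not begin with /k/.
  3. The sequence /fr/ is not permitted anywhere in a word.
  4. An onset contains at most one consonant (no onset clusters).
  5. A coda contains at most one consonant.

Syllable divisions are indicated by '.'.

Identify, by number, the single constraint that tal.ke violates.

tal.ke: syllable 1 coda contains /l/, which is not a licensed coda consonant.
This is a violation of constraint 1: "Only the following consonants may appear in a coda: /b/, /d/, /p/, /r/, /v/."
The remaining constraints (2, 3, 4, 5) are satisfied.

1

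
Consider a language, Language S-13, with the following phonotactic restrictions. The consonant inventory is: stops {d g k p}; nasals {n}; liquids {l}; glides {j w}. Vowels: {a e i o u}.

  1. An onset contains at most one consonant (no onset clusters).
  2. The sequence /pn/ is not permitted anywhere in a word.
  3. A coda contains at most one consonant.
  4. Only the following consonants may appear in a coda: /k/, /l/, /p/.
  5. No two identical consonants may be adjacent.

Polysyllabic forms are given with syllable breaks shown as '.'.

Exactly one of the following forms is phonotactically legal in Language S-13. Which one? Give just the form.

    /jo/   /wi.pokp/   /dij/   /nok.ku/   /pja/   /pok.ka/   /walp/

/jo/ — σ1 onset /j/, coda /∅/ ok → phonotactically legal
/wi.pokp/ — violates constraint 3: syllable 2 coda /kp/ has 2 consonants (> 1) → phonotactically illegal
/dij/ — violates constraint 4: syllable 1 coda contains /j/, which is not a licensed coda consonant → phonotactically illegal
/nok.ku/ — violates constraint 5: adjacent identical consonants /kk/ → phonotactically illegal
/pja/ — violates constraint 1: syllable 1 onset /pj/ has 2 consonants (> 1) → phonotactically illegal
/pok.ka/ — violates constraint 5: adjacent identical consonants /kk/ → phonotactically illegal
/walp/ — violates constraint 3: syllable 1 coda /lp/ has 2 consonants (> 1) → phonotactically illegal

/jo/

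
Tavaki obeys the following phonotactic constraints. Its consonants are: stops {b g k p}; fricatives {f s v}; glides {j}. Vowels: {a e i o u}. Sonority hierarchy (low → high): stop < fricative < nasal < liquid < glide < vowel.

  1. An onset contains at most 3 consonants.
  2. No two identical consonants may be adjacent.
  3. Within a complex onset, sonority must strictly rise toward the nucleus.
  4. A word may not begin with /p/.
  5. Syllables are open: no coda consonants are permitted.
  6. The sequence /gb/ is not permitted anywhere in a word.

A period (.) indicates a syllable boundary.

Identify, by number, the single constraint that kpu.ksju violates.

kpu.ksju: syllable 1 onset /kp/: /k/ (stop, 1) → /p/ (stop, 1) does not rise.
This is a violation of constraint 3: "Within a complex onset, sonority must strictly rise toward the nucleus."
The remaining constraints (1, 2, 4, 5, 6) are satisfied.

3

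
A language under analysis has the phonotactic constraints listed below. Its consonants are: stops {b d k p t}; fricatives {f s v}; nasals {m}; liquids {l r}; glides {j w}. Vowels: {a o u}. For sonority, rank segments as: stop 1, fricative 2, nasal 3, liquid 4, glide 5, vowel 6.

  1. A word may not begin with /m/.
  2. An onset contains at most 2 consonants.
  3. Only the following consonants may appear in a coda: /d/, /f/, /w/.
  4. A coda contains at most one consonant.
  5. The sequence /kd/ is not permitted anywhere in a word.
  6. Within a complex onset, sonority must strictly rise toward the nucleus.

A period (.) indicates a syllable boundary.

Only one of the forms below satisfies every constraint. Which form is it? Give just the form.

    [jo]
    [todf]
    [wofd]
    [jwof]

[jo] — σ1 onset /j/, coda /∅/ ok → well-formed
[todf] — violates constraint 4: syllable 1 coda /df/ has 2 consonants (> 1) → ill-formed
[wofd] — violates constraint 4: syllable 1 coda /fd/ has 2 consonants (> 1) → ill-formed
[jwof] — violates constraint 6: syllable 1 onset /jw/: /j/ (glide, 5) → /w/ (glide, 5) does not rise → ill-formed

[jo]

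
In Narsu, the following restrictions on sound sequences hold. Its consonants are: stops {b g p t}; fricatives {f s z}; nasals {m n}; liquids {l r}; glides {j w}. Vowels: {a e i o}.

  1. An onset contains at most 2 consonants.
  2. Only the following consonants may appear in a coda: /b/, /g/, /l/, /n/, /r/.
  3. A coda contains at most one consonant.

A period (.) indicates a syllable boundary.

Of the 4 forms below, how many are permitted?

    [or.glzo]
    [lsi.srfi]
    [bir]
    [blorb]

[or.glzo] — violates constraint 1: syllable 2 onset /glz/ has 3 consonants (> 2) → not permitted
[lsi.srfi] — violates constraint 1: syllable 2 onset /srf/ has 3 consonants (> 2) → not permitted
[bir] — σ1 onset /b/, coda /r/ ok → permitted
[blorb] — violates constraint 3: syllable 1 coda /rb/ has 2 consonants (> 1) → not permitted
Permitted: [bir] → 1.

1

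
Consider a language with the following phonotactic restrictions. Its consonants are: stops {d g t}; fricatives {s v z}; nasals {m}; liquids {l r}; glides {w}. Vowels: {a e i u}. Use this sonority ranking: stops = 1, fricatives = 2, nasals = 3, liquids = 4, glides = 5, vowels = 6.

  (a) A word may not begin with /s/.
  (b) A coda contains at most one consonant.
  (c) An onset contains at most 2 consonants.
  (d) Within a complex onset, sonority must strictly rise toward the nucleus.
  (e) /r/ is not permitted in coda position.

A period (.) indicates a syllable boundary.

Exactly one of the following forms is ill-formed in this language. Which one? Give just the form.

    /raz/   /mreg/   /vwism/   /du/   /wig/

/raz/ — σ1 onset /r/, coda /z/ ok → well-formed
/mreg/ — σ1 onset /mr/ (3→4 rises), coda /g/ ok → well-formed
/vwism/ — violates constraint (b): syllable 1 coda /sm/ has 2 consonants (> 1) → ill-formed
/du/ — σ1 onset /d/, coda /∅/ ok → well-formed
/wig/ — σ1 onset /w/, coda /g/ ok → well-formed

/vwism/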